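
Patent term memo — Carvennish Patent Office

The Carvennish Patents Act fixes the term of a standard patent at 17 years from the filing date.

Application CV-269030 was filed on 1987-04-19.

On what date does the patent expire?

Filing date + 17 years → 19 April 2004.

2004-04-19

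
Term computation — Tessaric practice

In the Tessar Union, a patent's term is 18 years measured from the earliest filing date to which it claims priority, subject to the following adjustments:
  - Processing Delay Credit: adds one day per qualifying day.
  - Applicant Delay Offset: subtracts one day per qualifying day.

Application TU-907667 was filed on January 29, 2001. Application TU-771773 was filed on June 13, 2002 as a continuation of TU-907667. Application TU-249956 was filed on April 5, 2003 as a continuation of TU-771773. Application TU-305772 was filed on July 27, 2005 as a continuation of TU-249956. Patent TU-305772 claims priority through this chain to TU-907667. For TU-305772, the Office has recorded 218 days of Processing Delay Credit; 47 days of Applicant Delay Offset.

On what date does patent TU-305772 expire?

July 19, 2019

Earliest priority filing: 29 January 2001.
Base term: 29 January 2001 + 18 years → 29 January 2019.
Processing Delay Credit: +218 days → 4 September 2019.
Applicant Delay Offset: −47 days → 19 July 2019.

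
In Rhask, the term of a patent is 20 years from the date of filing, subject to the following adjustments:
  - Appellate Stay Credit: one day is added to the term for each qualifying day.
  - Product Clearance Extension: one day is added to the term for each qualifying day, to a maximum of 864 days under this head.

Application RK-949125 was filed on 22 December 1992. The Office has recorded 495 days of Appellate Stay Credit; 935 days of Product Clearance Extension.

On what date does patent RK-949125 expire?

Base term: filing date + 20 years → 22 December 2012.
Appellate Stay Credit: +495 days → 1 May 2014.
Product Clearance Extension: 935 days claimed exceeds the 864-day cap, so +864 days → 11 September 2016.

2016-09-11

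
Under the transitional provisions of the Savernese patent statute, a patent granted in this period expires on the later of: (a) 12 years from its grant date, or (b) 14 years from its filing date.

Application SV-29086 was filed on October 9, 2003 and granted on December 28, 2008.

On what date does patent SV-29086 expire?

2020-12-28

(a) grant + 12 years → 28 December 2020.
(b) filing + 14 years → 9 October 2017.
Later of the two: 28 December 2020.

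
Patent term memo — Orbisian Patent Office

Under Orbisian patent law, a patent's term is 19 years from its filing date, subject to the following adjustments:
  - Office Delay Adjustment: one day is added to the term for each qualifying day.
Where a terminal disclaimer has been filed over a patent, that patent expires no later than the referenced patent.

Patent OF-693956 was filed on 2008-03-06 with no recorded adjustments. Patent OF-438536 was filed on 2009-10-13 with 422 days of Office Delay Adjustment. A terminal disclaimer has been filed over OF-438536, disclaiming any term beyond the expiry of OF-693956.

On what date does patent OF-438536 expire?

March 6, 2027

Natural term of OF-438536:
  Base: filing + 19 years → 13 October 2028.
  Office Delay Adjustment: +422 days → 9 December 2029.
Expiry of referenced patent OF-693956:
  Base: filing + 19 years → 6 March 2027.
Terminal disclaimer: OF-438536 expires on the earlier of 9 December 2029 and 6 March 2027.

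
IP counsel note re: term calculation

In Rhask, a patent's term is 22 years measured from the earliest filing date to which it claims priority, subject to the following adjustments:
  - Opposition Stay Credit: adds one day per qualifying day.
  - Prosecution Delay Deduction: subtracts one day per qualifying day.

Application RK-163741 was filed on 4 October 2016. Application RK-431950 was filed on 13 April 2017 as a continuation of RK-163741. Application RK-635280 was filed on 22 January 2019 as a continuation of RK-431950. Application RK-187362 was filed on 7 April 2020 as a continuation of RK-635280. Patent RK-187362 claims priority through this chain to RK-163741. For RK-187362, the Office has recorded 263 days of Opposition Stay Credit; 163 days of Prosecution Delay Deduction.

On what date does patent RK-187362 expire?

January 12, 2039

Earliest priority filing: 4 October 2016.
Base term: 4 October 2016 + 22 years → 4 October 2038.
Opposition Stay Credit: +263 days → 24 June 2039.
Prosecution Delay Deduction: −163 days → 12 January 2039.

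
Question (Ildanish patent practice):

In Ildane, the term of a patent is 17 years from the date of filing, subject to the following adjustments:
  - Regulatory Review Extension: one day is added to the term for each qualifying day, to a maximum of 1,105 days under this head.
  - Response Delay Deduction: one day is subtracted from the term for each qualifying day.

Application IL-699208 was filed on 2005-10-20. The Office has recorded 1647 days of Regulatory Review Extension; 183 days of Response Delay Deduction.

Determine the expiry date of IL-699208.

Base term: filing date + 17 years → 20 October 2022.
Regulatory Review Extension: 1647 days claimed exceeds the 1105-day cap, so +1105 days → 29 October 2025.
Response Delay Deduction: −183 days → 29 April 2025.

2025-04-29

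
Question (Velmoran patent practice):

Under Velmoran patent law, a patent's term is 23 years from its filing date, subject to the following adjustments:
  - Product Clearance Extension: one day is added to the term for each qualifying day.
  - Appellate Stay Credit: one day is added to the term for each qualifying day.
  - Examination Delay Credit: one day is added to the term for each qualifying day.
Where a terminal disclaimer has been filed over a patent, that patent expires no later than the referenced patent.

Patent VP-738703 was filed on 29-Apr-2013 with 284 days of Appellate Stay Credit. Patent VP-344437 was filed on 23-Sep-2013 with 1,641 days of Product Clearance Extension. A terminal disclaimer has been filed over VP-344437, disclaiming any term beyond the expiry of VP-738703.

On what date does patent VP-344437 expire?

February 7, 2037

Natural term of VP-344437:
  Base: filing + 23 years → 23 September 2036.
  Product Clearance Extension: +1641 days → 22 March 2041.
Expiry of referenced patent VP-738703:
  Base: filing + 23 years → 29 April 2036.
  Appellate Stay Credit: +284 days → 7 February 2037.
Terminal disclaimer: VP-344437 expires on the earlier of 22 March 2041 and 7 February 2037.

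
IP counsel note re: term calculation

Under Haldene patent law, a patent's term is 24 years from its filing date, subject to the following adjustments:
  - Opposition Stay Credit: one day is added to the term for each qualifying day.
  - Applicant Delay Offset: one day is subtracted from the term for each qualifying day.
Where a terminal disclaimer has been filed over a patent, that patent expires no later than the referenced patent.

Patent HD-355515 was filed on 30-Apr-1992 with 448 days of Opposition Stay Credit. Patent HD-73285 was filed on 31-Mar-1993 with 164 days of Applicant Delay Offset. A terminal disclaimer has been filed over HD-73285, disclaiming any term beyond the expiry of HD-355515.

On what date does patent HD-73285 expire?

Natural term of HD-73285:
  Base: filing + 24 years → 31 March 2017.
  Applicant Delay Offset: −164 days → 18 October 2016.
Expiry of referenced patent HD-355515:
  Base: filing + 24 years → 30 April 2016.
  Opposition Stay Credit: +448 days → 22 July 2017.
Terminal disclaimer: HD-73285 expires on the earlier of 18 October 2016 and 22 July 2017.

October 18, 2016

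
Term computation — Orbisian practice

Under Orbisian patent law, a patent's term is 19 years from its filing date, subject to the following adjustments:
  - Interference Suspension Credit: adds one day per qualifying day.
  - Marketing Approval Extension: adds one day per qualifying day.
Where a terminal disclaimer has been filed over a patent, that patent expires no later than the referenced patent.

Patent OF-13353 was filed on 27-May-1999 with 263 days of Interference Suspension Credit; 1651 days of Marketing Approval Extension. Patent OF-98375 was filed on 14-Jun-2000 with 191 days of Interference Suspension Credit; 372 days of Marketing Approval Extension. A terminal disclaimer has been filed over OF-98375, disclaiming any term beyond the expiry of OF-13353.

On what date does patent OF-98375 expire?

Natural term of OF-98375:
  Base: filing + 19 years → 14 June 2019.
  Interference Suspension Credit: +191 days → 22 December 2019.
  Marketing Approval Extension: +372 days → 28 December 2020.
Expiry of referenced patent OF-13353:
  Base: filing + 19 years → 27 May 2018.
  Interference Suspension Credit: +263 days → 14 February 2019.
  Marketing Approval Extension: +1651 days → 23 August 2023.
Terminal disclaimer: OF-98375 expires on the earlier of 28 December 2020 and 23 August 2023.

2020-12-28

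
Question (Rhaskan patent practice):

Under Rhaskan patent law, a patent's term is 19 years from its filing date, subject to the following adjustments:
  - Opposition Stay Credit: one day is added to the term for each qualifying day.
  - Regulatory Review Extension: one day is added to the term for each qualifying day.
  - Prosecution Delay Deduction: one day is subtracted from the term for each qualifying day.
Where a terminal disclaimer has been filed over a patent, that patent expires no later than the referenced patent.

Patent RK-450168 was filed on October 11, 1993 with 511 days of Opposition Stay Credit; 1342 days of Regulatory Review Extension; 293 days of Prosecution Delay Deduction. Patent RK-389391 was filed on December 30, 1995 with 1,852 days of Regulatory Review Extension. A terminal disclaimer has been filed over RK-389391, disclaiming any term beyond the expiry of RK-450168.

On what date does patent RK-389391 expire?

Natural term of RK-389391:
  Base: filing + 19 years → 30 December 2014.
  Regulatory Review Extension: +1852 days → 25 January 2020.
Expiry of referenced patent RK-450168:
  Base: filing + 19 years → 11 October 2012.
  Opposition Stay Credit: +511 days → 6 March 2014.
  Regulatory Review Extension: +1342 days → 7 November 2017.
  Prosecution Delay Deduction: −293 days → 18 January 2017.
Terminal disclaimer: RK-389391 expires on the earlier of 25 January 2020 and 18 January 2017.

2017-01-18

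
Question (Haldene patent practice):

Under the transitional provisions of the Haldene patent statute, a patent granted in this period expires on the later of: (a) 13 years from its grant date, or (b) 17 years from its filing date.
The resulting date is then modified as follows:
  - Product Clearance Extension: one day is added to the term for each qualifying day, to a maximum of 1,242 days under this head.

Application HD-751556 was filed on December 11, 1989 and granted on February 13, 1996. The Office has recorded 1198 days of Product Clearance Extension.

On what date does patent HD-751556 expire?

(a) grant + 13 years → 13 February 2009.
(b) filing + 17 years → 11 December 2006.
Later of the two: 13 February 2009.
Product Clearance Extension: 1198 days (within the 1242-day cap) → +1198 days → 26 May 2012.

2012-05-26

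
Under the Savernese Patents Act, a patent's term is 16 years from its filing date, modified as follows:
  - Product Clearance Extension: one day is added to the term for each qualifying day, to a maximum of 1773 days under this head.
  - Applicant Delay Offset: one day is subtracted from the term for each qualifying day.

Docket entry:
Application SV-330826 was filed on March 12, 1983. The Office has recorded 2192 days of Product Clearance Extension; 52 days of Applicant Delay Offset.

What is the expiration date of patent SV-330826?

Base term: filing date + 16 years → 12 March 1999.
Product Clearance Extension: 2192 days claimed exceeds the 1773-day cap, so +1773 days → 18 January 2004.
Applicant Delay Offset: −52 days → 27 November 2003.

2003-11-27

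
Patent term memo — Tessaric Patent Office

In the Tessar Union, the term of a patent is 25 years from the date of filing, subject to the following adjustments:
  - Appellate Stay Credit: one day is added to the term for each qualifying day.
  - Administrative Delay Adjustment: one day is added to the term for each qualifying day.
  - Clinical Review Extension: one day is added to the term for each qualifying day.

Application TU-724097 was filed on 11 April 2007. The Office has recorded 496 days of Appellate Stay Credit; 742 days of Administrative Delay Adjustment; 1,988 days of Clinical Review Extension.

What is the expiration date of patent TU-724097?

Base term: filing date + 25 years → 11 April 2032.
Appellate Stay Credit: +496 days → 20 August 2033.
Administrative Delay Adjustment: +742 days → 1 September 2035.
Clinical Review Extension: +1988 days → 9 February 2041.

2041-02-09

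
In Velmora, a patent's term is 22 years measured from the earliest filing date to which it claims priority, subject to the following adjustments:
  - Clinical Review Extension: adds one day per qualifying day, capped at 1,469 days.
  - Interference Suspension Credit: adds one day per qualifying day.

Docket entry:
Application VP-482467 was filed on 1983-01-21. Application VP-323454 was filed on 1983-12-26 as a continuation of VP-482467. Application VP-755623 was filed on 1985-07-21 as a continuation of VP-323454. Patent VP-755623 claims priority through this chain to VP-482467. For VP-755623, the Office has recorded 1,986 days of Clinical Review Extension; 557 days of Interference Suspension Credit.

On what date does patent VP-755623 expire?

August 9, 2010

Earliest priority filing: 21 January 1983.
Base term: 21 January 1983 + 22 years → 21 January 2005.
Clinical Review Extension: 1986 days claimed exceeds the 1469-day cap, so +1469 days → 29 January 2009.
Interference Suspension Credit: +557 days → 9 August 2010.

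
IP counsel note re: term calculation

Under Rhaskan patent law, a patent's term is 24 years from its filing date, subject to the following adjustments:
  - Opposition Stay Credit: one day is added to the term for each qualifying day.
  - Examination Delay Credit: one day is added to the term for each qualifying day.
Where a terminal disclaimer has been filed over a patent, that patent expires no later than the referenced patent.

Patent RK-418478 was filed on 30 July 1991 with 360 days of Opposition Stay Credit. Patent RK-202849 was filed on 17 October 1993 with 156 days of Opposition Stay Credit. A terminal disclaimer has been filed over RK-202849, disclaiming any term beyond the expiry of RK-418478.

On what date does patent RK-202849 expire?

Natural term of RK-202849:
  Base: filing + 24 years → 17 October 2017.
  Opposition Stay Credit: +156 days → 22 March 2018.
Expiry of referenced patent RK-418478:
  Base: filing + 24 years → 30 July 2015.
  Opposition Stay Credit: +360 days → 24 July 2016.
Terminal disclaimer: RK-202849 expires on the earlier of 22 March 2018 and 24 July 2016.

2016-07-24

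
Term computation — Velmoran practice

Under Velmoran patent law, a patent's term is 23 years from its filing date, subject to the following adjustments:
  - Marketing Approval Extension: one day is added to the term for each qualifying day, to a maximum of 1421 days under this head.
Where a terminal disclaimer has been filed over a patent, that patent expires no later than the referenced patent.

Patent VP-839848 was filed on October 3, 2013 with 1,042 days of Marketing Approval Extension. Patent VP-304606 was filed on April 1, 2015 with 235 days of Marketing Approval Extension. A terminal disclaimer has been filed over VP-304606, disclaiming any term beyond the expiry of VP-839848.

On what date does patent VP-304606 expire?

Natural term of VP-304606:
  Base: filing + 23 years → 1 April 2038.
  Marketing Approval Extension: 235 days (within the 1421-day cap) → +235 days → 22 November 2038.
Expiry of referenced patent VP-839848:
  Base: filing + 23 years → 3 October 2036.
  Marketing Approval Extension: 1042 days (within the 1421-day cap) → +1042 days → 11 August 2039.
Terminal disclaimer: VP-304606 expires on the earlier of 22 November 2038 and 11 August 2039.

2038-11-22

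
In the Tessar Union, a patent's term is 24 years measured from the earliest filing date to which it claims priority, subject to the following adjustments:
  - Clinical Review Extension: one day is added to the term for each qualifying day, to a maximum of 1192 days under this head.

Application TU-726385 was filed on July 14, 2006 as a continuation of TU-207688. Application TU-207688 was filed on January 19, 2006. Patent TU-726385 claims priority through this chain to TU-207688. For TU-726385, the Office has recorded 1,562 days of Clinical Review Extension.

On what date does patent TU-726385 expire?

April 25, 2033

Earliest priority filing: 19 January 2006.
Base term: 19 January 2006 + 24 years → 19 January 2030.
Clinical Review Extension: 1562 days claimed exceeds the 1192-day cap, so +1192 days → 25 April 2033.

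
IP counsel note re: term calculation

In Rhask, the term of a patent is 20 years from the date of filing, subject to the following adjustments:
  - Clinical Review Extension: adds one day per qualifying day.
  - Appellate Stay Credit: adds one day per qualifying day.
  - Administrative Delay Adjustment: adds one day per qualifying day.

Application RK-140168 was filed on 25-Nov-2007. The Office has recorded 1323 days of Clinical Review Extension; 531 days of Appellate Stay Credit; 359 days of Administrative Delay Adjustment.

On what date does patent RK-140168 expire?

December 16, 2033

Base term: filing date + 20 years → 25 November 2027.
Clinical Review Extension: +1323 days → 10 July 2031.
Appellate Stay Credit: +531 days → 22 December 2032.
Administrative Delay Adjustment: +359 days → 16 December 2033.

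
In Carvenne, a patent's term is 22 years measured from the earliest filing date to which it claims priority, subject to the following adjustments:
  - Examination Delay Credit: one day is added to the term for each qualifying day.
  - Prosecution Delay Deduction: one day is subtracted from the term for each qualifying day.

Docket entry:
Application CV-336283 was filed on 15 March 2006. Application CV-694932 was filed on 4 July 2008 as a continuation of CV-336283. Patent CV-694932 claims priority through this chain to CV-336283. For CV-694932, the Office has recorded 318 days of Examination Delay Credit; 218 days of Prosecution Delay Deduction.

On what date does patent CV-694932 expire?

Earliest priority filing: 15 March 2006.
Base term: 15 March 2006 + 22 years → 15 March 2028.
Examination Delay Credit: +318 days → 27 January 2029.
Prosecution Delay Deduction: −218 days → 23 June 2028.

June 23, 2028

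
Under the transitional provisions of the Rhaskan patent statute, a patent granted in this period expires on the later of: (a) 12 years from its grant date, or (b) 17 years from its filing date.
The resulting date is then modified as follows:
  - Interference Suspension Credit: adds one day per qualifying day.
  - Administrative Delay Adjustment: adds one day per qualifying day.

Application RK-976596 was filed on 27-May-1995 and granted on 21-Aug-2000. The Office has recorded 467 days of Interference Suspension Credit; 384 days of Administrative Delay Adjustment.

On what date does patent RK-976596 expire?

2014-12-20

(a) grant + 12 years → 21 August 2012.
(b) filing + 17 years → 27 May 2012.
Later of the two: 21 August 2012.
Interference Suspension Credit: +467 days → 1 December 2013.
Administrative Delay Adjustment: +384 days → 20 December 2014.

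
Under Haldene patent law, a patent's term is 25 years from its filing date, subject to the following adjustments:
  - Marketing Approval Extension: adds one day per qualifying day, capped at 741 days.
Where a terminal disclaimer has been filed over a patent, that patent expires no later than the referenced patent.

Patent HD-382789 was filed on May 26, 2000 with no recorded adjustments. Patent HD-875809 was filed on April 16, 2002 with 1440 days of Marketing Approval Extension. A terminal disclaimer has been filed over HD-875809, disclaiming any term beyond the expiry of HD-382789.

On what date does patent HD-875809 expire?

Natural term of HD-875809:
  Base: filing + 25 years → 16 April 2027.
  Marketing Approval Extension: 1440 days claimed exceeds the 741-day cap, so +741 days → 26 April 2029.
Expiry of referenced patent HD-382789:
  Base: filing + 25 years → 26 May 2025.
Terminal disclaimer: HD-875809 expires on the earlier of 26 April 2029 and 26 May 2025.

2025-05-26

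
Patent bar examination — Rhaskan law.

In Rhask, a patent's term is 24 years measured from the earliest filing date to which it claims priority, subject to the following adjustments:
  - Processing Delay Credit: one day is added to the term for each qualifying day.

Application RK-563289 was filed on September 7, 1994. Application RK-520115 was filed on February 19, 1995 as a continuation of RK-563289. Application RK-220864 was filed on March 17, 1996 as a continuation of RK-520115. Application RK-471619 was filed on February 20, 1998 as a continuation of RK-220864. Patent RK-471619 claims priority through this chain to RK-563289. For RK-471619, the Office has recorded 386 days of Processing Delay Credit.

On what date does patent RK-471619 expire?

Earliest priority filing: 7 September 1994.
Base term: 7 September 1994 + 24 years → 7 September 2018.
Processing Delay Credit: +386 days → 28 September 2019.

September 28, 2019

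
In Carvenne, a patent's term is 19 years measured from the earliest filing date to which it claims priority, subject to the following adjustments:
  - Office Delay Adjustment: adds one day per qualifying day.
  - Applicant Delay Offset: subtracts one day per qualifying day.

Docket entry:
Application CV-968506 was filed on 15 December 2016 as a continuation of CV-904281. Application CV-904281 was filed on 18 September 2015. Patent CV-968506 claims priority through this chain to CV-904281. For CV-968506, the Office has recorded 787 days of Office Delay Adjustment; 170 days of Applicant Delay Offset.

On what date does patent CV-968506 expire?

Earliest priority filing: 18 September 2015.
Base term: 18 September 2015 + 19 years → 18 September 2034.
Office Delay Adjustment: +787 days → 13 November 2036.
Applicant Delay Offset: −170 days → 27 May 2036.

May 27, 2036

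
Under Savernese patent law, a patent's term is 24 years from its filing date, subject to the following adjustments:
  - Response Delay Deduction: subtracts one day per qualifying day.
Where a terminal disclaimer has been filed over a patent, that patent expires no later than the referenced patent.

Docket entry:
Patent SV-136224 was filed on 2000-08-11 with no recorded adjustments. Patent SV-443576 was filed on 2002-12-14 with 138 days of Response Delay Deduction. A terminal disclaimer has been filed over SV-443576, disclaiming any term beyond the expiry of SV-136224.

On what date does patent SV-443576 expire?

Natural term of SV-443576:
  Base: filing + 24 years → 14 December 2026.
  Response Delay Deduction: −138 days → 29 July 2026.
Expiry of referenced patent SV-136224:
  Base: filing + 24 years → 11 August 2024.
Terminal disclaimer: SV-443576 expires on the earlier of 29 July 2026 and 11 August 2024.

August 11, 2024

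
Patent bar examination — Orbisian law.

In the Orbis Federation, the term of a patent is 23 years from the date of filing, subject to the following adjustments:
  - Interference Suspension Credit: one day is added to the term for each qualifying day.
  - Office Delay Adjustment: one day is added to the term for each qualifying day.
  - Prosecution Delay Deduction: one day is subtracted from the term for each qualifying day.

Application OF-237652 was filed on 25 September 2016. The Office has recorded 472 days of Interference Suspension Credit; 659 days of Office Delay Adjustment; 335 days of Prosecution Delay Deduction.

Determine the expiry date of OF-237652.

Base term: filing date + 23 years → 25 September 2039.
Interference Suspension Credit: +472 days → 9 January 2041.
Office Delay Adjustment: +659 days → 30 October 2042.
Prosecution Delay Deduction: −335 days → 29 November 2041.

November 29, 2041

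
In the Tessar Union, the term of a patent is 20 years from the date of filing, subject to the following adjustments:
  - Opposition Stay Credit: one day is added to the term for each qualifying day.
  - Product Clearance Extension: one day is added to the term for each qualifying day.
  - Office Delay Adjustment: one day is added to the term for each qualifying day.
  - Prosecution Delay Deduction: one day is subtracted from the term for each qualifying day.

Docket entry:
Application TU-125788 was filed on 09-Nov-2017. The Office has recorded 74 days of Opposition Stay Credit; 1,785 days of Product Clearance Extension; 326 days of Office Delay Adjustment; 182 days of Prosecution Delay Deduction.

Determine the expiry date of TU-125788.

Base term: filing date + 20 years → 9 November 2037.
Opposition Stay Credit: +74 days → 22 January 2038.
Product Clearance Extension: +1785 days → 12 December 2042.
Office Delay Adjustment: +326 days → 3 November 2043.
Prosecution Delay Deduction: −182 days → 5 May 2043.

May 5, 2043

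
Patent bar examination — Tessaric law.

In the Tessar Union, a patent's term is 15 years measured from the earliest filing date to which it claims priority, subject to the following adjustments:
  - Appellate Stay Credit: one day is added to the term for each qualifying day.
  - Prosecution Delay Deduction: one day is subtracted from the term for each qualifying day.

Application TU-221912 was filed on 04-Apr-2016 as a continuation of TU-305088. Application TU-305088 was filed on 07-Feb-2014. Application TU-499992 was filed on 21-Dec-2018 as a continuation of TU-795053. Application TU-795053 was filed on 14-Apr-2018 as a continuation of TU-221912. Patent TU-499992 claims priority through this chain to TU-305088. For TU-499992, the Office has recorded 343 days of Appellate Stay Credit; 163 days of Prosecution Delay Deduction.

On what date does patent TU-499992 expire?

Earliest priority filing: 7 February 2014.
Base term: 7 February 2014 + 15 years → 7 February 2029.
Appellate Stay Credit: +343 days → 16 January 2030.
Prosecution Delay Deduction: −163 days → 6 August 2029.

August 6, 2029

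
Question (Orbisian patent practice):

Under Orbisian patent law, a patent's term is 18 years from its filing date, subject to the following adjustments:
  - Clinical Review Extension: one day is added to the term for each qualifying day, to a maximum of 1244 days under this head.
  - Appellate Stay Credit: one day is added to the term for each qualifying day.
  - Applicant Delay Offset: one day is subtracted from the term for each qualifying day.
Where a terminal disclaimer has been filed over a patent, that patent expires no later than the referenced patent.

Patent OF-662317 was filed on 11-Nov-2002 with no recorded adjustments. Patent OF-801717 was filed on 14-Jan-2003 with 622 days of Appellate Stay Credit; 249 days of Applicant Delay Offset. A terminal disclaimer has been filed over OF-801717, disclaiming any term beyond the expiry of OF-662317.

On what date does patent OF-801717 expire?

2020-11-11

Natural term of OF-801717:
  Base: filing + 18 years → 14 January 2021.
  Appellate Stay Credit: +622 days → 28 September 2022.
  Applicant Delay Offset: −249 days → 22 January 2022.
Expiry of referenced patent OF-662317:
  Base: filing + 18 years → 11 November 2020.
Terminal disclaimer: OF-801717 expires on the earlier of 22 January 2022 and 11 November 2020.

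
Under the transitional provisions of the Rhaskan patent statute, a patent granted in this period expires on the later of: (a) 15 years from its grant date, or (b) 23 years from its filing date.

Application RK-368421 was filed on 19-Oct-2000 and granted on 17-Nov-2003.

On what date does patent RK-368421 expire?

October 19, 2023

(a) grant + 15 years → 17 November 2018.
(b) filing + 23 years → 19 October 2023.
Later of the two: 19 October 2023.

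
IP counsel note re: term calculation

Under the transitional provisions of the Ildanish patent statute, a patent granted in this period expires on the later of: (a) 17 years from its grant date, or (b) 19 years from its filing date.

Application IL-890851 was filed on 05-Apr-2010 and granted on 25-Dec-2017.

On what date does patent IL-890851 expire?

(a) grant + 17 years → 25 December 2034.
(b) filing + 19 years → 5 April 2029.
Later of the two: 25 December 2034.

2034-12-25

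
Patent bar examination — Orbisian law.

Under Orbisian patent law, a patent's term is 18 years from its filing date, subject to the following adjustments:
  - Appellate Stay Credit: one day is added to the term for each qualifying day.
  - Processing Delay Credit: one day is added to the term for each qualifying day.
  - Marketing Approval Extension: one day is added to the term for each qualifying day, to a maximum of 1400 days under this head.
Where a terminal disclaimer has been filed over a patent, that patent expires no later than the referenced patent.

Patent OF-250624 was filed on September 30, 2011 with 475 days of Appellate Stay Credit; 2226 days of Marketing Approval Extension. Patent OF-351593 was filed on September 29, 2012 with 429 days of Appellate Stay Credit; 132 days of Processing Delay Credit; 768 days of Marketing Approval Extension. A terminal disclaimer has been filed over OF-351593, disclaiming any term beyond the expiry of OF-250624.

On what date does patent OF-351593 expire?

May 20, 2034

Natural term of OF-351593:
  Base: filing + 18 years → 29 September 2030.
  Appellate Stay Credit: +429 days → 2 December 2031.
  Processing Delay Credit: +132 days → 12 April 2032.
  Marketing Approval Extension: 768 days (within the 1400-day cap) → +768 days → 20 May 2034.
Expiry of referenced patent OF-250624:
  Base: filing + 18 years → 30 September 2029.
  Appellate Stay Credit: +475 days → 18 January 2031.
  Marketing Approval Extension: 2226 days claimed exceeds the 1400-day cap, so +1400 days → 18 November 2034.
Terminal disclaimer: OF-351593 expires on the earlier of 20 May 2034 and 18 November 2034.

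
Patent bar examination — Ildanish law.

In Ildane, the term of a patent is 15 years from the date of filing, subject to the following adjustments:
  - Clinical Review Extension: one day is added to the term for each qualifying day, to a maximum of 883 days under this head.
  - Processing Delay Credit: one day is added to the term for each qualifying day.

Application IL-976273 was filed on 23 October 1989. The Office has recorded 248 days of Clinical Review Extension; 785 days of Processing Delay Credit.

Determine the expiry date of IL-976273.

August 22, 2007

Base term: filing date + 15 years → 23 October 2004.
Clinical Review Extension: 248 days (within the 883-day cap) → +248 days → 28 June 2005.
Processing Delay Credit: +785 days → 22 August 2007.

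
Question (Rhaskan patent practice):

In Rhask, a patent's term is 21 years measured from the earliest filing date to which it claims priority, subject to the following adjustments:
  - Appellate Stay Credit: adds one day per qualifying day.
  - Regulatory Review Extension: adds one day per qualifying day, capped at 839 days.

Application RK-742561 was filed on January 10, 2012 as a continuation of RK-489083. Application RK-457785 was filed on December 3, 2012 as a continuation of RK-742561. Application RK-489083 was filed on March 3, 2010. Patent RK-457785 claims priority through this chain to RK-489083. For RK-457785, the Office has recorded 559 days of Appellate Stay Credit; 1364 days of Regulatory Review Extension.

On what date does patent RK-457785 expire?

December 30, 2034

Earliest priority filing: 3 March 2010.
Base term: 3 March 2010 + 21 years → 3 March 2031.
Appellate Stay Credit: +559 days → 12 September 2032.
Regulatory Review Extension: 1364 days claimed exceeds the 839-day cap, so +839 days → 30 December 2034.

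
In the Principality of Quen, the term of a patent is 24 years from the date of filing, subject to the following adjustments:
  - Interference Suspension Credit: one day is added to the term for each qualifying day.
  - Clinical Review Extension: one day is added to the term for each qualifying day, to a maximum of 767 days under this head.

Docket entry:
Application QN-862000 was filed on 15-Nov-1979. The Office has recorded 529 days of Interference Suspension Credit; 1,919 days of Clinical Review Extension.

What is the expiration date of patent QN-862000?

2007-06-03

Base term: filing date + 24 years → 15 November 2003.
Interference Suspension Credit: +529 days → 27 April 2005.
Clinical Review Extension: 1919 days claimed exceeds the 767-day cap, so +767 days → 3 June 2007.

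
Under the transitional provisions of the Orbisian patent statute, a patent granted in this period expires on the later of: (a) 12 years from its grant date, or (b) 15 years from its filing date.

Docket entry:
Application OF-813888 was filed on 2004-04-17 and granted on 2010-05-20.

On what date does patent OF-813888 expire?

2022-05-20

(a) grant + 12 years → 20 May 2022.
(b) filing + 15 years → 17 April 2019.
Later of the two: 20 May 2022.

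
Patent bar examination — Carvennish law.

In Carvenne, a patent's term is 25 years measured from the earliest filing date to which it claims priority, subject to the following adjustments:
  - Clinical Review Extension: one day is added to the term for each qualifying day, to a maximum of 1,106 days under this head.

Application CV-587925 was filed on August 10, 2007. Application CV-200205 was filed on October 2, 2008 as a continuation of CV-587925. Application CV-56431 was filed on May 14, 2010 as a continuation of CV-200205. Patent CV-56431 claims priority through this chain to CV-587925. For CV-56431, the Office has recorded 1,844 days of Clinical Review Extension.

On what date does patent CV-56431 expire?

August 21, 2035

Earliest priority filing: 10 August 2007.
Base term: 10 August 2007 + 25 years → 10 August 2032.
Clinical Review Extension: 1844 days claimed exceeds the 1106-day cap, so +1106 days → 21 August 2035.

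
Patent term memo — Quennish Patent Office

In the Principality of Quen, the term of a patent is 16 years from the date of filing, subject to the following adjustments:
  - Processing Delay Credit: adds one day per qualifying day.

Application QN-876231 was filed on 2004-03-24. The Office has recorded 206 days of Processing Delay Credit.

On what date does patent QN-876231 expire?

2020-10-16

Base term: filing date + 16 years → 24 March 2020.
Processing Delay Credit: +206 days → 16 October 2020.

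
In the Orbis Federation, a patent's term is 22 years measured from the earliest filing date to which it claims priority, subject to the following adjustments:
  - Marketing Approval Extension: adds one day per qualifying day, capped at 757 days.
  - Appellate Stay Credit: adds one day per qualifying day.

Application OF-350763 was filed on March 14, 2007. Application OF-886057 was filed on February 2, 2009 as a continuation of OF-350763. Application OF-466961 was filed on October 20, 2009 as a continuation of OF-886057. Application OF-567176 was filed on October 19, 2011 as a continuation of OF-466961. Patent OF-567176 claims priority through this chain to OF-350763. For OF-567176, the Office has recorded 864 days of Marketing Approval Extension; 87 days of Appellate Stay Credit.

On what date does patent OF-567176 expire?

July 6, 2031

Earliest priority filing: 14 March 2007.
Base term: 14 March 2007 + 22 years → 14 March 2029.
Marketing Approval Extension: 864 days claimed exceeds the 757-day cap, so +757 days → 10 April 2031.
Appellate Stay Credit: +87 days → 6 July 2031.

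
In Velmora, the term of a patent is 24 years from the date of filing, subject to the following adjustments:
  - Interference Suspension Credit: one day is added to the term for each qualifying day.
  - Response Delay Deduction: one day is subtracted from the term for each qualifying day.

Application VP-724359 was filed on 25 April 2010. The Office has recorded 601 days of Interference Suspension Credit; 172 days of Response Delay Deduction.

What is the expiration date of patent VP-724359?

Base term: filing date + 24 years → 25 April 2034.
Interference Suspension Credit: +601 days → 17 December 2035.
Response Delay Deduction: −172 days → 28 June 2035.

June 28, 2035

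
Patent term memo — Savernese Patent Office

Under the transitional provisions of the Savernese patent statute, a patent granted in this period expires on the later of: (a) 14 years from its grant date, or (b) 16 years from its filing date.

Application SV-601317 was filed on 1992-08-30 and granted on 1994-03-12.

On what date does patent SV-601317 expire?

(a) grant + 14 years → 12 March 2008.
(b) filing + 16 years → 30 August 2008.
Later of the two: 30 August 2008.

August 30, 2008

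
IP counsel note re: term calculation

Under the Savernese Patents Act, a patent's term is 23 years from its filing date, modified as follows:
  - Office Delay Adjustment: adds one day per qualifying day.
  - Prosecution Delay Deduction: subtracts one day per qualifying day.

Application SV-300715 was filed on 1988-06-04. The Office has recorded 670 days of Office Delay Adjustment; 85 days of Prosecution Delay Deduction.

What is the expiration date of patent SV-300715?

Base term: filing date + 23 years → 4 June 2011.
Office Delay Adjustment: +670 days → 4 April 2013.
Prosecution Delay Deduction: −85 days → 9 January 2013.

2013-01-09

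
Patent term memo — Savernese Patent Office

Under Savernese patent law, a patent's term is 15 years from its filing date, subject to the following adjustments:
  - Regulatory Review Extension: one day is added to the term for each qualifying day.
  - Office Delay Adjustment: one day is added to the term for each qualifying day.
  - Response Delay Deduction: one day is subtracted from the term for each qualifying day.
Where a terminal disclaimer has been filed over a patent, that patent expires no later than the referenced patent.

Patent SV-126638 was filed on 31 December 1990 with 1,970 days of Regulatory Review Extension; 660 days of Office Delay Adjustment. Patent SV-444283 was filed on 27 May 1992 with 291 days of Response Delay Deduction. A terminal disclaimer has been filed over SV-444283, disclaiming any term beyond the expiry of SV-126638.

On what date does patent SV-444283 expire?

2006-08-09

Natural term of SV-444283:
  Base: filing + 15 years → 27 May 2007.
  Response Delay Deduction: −291 days → 9 August 2006.
Expiry of referenced patent SV-126638:
  Base: filing + 15 years → 31 December 2005.
  Regulatory Review Extension: +1970 days → 24 May 2011.
  Office Delay Adjustment: +660 days → 14 March 2013.
Terminal disclaimer: SV-444283 expires on the earlier of 9 August 2006 and 14 March 2013.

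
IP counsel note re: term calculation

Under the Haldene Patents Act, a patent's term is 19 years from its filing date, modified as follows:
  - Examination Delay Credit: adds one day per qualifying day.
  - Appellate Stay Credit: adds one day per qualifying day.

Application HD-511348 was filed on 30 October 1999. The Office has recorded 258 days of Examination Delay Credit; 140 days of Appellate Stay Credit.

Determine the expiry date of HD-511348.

Base term: filing date + 19 years → 30 October 2018.
Examination Delay Credit: +258 days → 15 July 2019.
Appellate Stay Credit: +140 days → 2 December 2019.

2019-12-02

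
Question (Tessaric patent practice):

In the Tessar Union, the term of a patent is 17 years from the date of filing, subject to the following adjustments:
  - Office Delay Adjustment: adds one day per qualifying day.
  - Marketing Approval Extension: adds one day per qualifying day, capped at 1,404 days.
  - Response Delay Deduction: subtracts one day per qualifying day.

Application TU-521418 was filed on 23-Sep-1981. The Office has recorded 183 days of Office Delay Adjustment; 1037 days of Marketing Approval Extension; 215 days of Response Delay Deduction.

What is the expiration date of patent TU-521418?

June 24, 2001

Base term: filing date + 17 years → 23 September 1998.
Office Delay Adjustment: +183 days → 25 March 1999.
Marketing Approval Extension: 1037 days (within the 1404-day cap) → +1037 days → 25 January 2002.
Response Delay Deduction: −215 days → 24 June 2001.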